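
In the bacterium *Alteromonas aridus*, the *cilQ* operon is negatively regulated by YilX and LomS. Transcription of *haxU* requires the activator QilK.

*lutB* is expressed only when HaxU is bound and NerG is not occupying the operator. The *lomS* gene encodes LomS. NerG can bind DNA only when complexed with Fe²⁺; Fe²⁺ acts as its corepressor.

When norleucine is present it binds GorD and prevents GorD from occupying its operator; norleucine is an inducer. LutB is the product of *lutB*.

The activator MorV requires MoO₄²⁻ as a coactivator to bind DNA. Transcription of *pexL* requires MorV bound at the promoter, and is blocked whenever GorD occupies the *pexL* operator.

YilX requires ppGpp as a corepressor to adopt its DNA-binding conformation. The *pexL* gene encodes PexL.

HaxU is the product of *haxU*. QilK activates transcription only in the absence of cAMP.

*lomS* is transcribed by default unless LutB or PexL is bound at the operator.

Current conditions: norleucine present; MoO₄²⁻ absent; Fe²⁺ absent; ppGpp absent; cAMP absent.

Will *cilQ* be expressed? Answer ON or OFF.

ON

ppGpp is absent, so YilX is inactive.
Fe²⁺ is absent, so NerG is inactive.
cAMP is absent, so QilK is active.
No repressor is bound and QilK is active, so *haxU* is transcribed.
So HaxU is produced and active.
No repressor is bound and HaxU is active, so *lutB* is transcribed.
So LutB is produced and active.
MoO₄²⁻ is absent, so MorV is inactive.
Norleucine is present, so GorD is inactive.
Required activator MorV is absent, so *pexL* is not transcribed.
So PexL is not produced.
With repressor LutB bound, *lomS* is not transcribed.
So LomS is not produced.
With no repressor bound, *cilQ* is transcribed.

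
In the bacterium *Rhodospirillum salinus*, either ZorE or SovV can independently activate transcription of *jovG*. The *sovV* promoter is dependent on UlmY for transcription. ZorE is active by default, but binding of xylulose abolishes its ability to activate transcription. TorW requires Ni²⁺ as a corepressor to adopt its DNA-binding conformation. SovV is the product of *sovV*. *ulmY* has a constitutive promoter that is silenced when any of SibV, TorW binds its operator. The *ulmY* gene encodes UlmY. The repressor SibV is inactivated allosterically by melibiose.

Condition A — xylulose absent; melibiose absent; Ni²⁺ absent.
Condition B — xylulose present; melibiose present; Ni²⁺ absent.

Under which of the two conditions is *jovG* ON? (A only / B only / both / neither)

Condition A:
Xylulose is absent, so ZorE is active.
Melibiose is absent, so SibV is active.
Ni²⁺ is absent, so TorW is inactive.
With repressor SibV bound, *ulmY* is not transcribed.
So UlmY is not produced.
Required activator UlmY is absent, so *sovV* is not transcribed.
So SovV is not produced.
Activator ZorE is present, so *jovG* is transcribed.
→ *jovG* is ON in A.
Condition B:
Xylulose is present, so ZorE is inactive.
Melibiose is present, so SibV is inactive.
Ni²⁺ is absent, so TorW is inactive.
With no repressor bound, *ulmY* is transcribed.
So UlmY is produced and active.
No repressor is bound and UlmY is active, so *sovV* is transcribed.
So SovV is produced and active.
Activator SovV is present, so *jovG* is transcribed.
→ *jovG* is ON in B.

both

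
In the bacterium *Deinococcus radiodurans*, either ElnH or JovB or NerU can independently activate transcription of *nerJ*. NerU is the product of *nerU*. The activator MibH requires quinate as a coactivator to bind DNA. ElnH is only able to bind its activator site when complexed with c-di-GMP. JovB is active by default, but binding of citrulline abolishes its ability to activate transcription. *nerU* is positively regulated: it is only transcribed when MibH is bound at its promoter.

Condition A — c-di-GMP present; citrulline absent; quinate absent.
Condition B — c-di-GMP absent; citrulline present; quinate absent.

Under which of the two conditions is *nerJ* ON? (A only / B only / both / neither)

Condition A:
c-di-GMP is present, so ElnH is active.
Citrulline is absent, so JovB is active.
Quinate is absent, so MibH is inactive.
Required activator MibH is absent, so *nerU* is not transcribed.
So NerU is not produced.
Activator ElnH is present, so *nerJ* is transcribed.
→ *nerJ* is ON in A.
Condition B:
c-di-GMP is absent, so ElnH is inactive.
Citrulline is present, so JovB is inactive.
Quinate is absent, so MibH is inactive.
Required activator MibH is absent, so *nerU* is not transcribed.
So NerU is not produced.
No activator is available at the *nerJ* promoter, so *nerJ* is not transcribed.
→ *nerJ* is OFF in B.

A only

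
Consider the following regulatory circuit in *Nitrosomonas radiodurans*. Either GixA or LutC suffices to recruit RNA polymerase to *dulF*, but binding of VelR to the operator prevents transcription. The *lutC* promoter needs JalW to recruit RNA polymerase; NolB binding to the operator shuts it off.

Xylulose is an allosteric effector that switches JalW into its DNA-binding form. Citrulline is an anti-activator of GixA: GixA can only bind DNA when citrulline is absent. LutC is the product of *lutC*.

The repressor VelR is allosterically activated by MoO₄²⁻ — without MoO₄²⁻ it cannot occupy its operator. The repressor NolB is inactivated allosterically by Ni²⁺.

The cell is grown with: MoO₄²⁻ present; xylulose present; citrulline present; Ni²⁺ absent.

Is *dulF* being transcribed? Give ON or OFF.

OFF

Citrulline is present, so GixA is inactive.
MoO₄²⁻ is present, so VelR is active.
Xylulose is present, so JalW is active.
Ni²⁺ is absent, so NolB is active.
With repressor NolB bound, *lutC* is not transcribed.
So LutC is not produced.
With repressor VelR bound, *dulF* is not transcribed.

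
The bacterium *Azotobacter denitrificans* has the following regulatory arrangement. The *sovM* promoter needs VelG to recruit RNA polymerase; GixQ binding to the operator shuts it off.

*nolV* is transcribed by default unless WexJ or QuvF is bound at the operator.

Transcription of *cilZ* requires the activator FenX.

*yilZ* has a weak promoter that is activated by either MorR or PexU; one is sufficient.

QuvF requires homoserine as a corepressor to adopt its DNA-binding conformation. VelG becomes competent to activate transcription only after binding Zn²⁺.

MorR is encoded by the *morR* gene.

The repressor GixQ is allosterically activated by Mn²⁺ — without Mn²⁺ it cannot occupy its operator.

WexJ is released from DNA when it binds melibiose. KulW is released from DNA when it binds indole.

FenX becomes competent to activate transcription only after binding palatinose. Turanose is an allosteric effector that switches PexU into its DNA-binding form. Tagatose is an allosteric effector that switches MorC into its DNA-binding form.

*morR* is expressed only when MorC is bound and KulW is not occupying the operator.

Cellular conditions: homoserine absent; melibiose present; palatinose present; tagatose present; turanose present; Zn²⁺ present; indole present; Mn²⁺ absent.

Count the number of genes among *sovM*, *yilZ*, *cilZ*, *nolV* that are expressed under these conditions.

Zn²⁺ is present, so VelG is active.
Mn²⁺ is absent, so GixQ is inactive.
No repressor is bound and VelG is active, so *sovM* is transcribed.
→ *sovM* is ON.
Indole is present, so KulW is inactive.
Tagatose is present, so MorC is active.
No repressor is bound and MorC is active, so *morR* is transcribed.
So MorR is produced and active.
Turanose is present, so PexU is active.
Activator MorR is present, so *yilZ* is transcribed.
→ *yilZ* is ON.
Palatinose is present, so FenX is active.
No repressor is bound and FenX is active, so *cilZ* is transcribed.
→ *cilZ* is ON.
Melibiose is present, so WexJ is inactive.
Homoserine is absent, so QuvF is inactive.
With no repressor bound, *nolV* is transcribed.
→ *nolV* is ON.
4 of the 4 genes are transcribed.

4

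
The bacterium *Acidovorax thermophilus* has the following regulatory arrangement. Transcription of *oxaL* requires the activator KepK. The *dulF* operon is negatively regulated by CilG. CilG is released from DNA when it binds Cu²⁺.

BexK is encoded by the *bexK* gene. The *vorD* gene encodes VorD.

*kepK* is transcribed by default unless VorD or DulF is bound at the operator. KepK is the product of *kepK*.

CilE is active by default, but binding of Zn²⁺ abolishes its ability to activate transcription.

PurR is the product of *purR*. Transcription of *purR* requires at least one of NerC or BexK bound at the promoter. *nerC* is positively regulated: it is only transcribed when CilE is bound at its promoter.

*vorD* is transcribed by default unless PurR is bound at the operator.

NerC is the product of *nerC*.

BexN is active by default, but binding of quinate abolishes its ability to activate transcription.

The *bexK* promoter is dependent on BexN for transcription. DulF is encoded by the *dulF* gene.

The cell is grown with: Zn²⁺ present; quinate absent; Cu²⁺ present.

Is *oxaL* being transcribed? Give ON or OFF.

OFF

Zn²⁺ is present, so CilE is inactive.
Required activator CilE is absent, so *nerC* is not transcribed.
So NerC is not produced.
Quinate is absent, so BexN is active.
No repressor is bound and BexN is active, so *bexK* is transcribed.
So BexK is produced and active.
Activator BexK is present, so *purR* is transcribed.
So PurR is produced and active.
With repressor PurR bound, *vorD* is not transcribed.
So VorD is not produced.
Cu²⁺ is present, so CilG is inactive.
With no repressor bound, *dulF* is transcribed.
So DulF is produced and active.
With repressor DulF bound, *kepK* is not transcribed.
So KepK is not produced.
Required activator KepK is absent, so *oxaL* is not transcribed.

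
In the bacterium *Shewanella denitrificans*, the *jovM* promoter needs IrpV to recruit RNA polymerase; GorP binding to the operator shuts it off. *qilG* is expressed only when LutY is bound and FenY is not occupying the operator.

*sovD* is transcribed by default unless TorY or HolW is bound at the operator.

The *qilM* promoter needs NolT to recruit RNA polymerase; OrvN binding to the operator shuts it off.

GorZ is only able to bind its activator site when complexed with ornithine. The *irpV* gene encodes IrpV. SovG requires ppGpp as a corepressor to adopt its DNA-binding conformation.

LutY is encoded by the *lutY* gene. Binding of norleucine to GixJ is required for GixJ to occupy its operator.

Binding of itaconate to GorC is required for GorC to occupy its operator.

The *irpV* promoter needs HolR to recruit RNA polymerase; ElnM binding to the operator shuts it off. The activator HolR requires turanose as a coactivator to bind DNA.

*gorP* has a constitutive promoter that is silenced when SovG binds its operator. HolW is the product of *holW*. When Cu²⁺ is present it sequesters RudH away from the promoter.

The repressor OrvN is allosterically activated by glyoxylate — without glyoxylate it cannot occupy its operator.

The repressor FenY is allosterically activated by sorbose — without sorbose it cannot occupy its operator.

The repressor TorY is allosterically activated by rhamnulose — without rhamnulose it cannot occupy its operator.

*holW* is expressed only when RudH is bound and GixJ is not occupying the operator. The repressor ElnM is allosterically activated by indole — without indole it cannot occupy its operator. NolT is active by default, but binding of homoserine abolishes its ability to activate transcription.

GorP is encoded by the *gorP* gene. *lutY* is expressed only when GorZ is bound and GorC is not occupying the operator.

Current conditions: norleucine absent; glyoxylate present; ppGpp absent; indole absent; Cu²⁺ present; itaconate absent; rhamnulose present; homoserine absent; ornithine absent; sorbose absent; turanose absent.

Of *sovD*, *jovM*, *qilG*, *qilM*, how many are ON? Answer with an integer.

0

Rhamnulose is present, so TorY is active.
Cu²⁺ is present, so RudH is inactive.
Norleucine is absent, so GixJ is inactive.
Required activator RudH is absent, so *holW* is not transcribed.
So HolW is not produced.
With repressor TorY bound, *sovD* is not transcribed.
→ *sovD* is OFF.
Indole is absent, so ElnM is inactive.
Turanose is absent, so HolR is inactive.
Required activator HolR is absent, so *irpV* is not transcribed.
So IrpV is not produced.
ppGpp is absent, so SovG is inactive.
With no repressor bound, *gorP* is transcribed.
So GorP is produced and active.
With repressor GorP bound, *jovM* is not transcribed.
→ *jovM* is OFF.
Sorbose is absent, so FenY is inactive.
Ornithine is absent, so GorZ is inactive.
Itaconate is absent, so GorC is inactive.
Required activator GorZ is absent, so *lutY* is not transcribed.
So LutY is not produced.
Required activator LutY is absent, so *qilG* is not transcribed.
→ *qilG* is OFF.
Glyoxylate is present, so OrvN is active.
Homoserine is absent, so NolT is active.
With repressor OrvN bound, *qilM* is not transcribed.
→ *qilM* is OFF.
0 of the 4 genes are transcribed.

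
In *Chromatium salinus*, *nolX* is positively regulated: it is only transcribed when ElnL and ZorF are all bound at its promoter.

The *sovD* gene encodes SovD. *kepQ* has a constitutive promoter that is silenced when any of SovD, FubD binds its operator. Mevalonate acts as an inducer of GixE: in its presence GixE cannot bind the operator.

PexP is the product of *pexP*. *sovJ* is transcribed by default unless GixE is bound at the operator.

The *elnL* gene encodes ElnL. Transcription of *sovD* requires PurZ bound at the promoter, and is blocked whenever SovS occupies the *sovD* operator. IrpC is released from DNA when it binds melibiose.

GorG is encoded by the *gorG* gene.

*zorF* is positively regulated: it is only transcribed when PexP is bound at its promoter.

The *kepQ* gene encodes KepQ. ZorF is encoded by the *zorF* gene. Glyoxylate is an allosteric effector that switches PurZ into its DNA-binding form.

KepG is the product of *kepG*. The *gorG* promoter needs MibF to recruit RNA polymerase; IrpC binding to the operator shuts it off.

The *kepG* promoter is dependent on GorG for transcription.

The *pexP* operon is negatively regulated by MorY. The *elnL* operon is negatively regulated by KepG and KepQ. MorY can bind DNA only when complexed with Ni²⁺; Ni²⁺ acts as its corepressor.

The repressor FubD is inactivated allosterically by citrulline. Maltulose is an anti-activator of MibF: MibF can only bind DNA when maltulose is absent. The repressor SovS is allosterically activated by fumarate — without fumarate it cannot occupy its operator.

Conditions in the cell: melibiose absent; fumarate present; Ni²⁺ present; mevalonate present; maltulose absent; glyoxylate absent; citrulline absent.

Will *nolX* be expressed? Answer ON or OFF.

Melibiose is absent, so IrpC is active.
Maltulose is absent, so MibF is active.
With repressor IrpC bound, *gorG* is not transcribed.
So GorG is not produced.
Required activator GorG is absent, so *kepG* is not transcribed.
So KepG is not produced.
Glyoxylate is absent, so PurZ is inactive.
Fumarate is present, so SovS is active.
With repressor SovS bound, *sovD* is not transcribed.
So SovD is not produced.
Citrulline is absent, so FubD is active.
With repressor FubD bound, *kepQ* is not transcribed.
So KepQ is not produced.
With no repressor bound, *elnL* is transcribed.
So ElnL is produced and active.
Ni²⁺ is present, so MorY is active.
With repressor MorY bound, *pexP* is not transcribed.
So PexP is not produced.
Required activator PexP is absent, so *zorF* is not transcribed.
So ZorF is not produced.
Required activator ZorF is absent, so *nolX* is not transcribed.

OFF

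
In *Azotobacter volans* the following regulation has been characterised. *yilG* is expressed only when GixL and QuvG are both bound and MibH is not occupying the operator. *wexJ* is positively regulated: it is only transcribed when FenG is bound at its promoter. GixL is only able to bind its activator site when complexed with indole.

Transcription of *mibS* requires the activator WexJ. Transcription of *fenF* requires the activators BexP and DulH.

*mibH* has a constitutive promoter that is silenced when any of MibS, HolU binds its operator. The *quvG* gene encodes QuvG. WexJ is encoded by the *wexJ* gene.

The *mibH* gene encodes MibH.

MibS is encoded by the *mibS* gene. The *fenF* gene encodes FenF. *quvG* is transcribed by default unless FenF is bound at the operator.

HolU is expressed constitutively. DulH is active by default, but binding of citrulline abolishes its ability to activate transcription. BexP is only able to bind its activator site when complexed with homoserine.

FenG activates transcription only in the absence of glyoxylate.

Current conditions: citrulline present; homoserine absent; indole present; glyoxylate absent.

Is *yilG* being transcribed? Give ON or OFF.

ON

Glyoxylate is absent, so FenG is active.
No repressor is bound and FenG is active, so *wexJ* is transcribed.
So WexJ is produced and active.
No repressor is bound and WexJ is active, so *mibS* is transcribed.
So MibS is produced and active.
HolU is produced constitutively and is active.
With repressor MibS bound, *mibH* is not transcribed.
So MibH is not produced.
Indole is present, so GixL is active.
Homoserine is absent, so BexP is inactive.
Citrulline is present, so DulH is inactive.
Required activator BexP is absent, so *fenF* is not transcribed.
So FenF is not produced.
With no repressor bound, *quvG* is transcribed.
So QuvG is produced and active.
No repressor is bound and GixL and QuvG are active, so *yilG* is transcribed.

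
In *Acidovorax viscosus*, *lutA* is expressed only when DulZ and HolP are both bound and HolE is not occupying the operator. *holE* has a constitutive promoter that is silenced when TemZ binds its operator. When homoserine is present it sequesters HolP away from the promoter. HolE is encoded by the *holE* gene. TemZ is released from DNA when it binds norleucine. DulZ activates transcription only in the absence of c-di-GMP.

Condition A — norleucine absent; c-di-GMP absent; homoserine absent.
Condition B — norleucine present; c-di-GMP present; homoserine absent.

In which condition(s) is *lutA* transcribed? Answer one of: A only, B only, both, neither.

A only

Condition A:
Norleucine is absent, so TemZ is active.
With repressor TemZ bound, *holE* is not transcribed.
So HolE is not produced.
c-di-GMP is absent, so DulZ is active.
Homoserine is absent, so HolP is active.
No repressor is bound and DulZ and HolP are active, so *lutA* is transcribed.
→ *lutA* is ON in A.
Condition B:
Norleucine is present, so TemZ is inactive.
With no repressor bound, *holE* is transcribed.
So HolE is produced and active.
c-di-GMP is present, so DulZ is inactive.
Homoserine is absent, so HolP is active.
With repressor HolE bound, *lutA* is not transcribed.
→ *lutA* is OFF in B.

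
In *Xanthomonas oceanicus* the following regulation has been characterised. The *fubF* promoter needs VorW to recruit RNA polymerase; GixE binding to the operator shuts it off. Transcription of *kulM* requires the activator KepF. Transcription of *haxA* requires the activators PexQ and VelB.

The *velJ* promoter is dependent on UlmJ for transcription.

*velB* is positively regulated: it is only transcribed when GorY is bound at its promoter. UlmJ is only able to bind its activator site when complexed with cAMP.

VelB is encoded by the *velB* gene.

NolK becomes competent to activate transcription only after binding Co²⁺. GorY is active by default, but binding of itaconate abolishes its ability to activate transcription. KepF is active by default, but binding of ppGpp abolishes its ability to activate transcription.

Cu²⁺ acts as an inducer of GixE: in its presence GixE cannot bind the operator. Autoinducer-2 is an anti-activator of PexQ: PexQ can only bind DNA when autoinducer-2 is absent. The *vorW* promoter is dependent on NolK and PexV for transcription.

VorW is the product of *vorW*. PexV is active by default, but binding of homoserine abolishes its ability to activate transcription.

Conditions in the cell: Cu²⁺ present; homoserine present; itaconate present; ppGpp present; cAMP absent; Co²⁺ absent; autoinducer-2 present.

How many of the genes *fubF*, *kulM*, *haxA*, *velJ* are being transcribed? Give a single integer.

Cu²⁺ is present, so GixE is inactive.
Co²⁺ is absent, so NolK is inactive.
Homoserine is present, so PexV is inactive.
Required activator NolK is absent, so *vorW* is not transcribed.
So VorW is not produced.
Required activator VorW is absent, so *fubF* is not transcribed.
→ *fubF* is OFF.
ppGpp is present, so KepF is inactive.
Required activator KepF is absent, so *kulM* is not transcribed.
→ *kulM* is OFF.
Autoinducer-2 is present, so PexQ is inactive.
Itaconate is present, so GorY is inactive.
Required activator GorY is absent, so *velB* is not transcribed.
So VelB is not produced.
Required activator PexQ is absent, so *haxA* is not transcribed.
→ *haxA* is OFF.
cAMP is absent, so UlmJ is inactive.
Required activator UlmJ is absent, so *velJ* is not transcribed.
→ *velJ* is OFF.
0 of the 4 genes are transcribed.

0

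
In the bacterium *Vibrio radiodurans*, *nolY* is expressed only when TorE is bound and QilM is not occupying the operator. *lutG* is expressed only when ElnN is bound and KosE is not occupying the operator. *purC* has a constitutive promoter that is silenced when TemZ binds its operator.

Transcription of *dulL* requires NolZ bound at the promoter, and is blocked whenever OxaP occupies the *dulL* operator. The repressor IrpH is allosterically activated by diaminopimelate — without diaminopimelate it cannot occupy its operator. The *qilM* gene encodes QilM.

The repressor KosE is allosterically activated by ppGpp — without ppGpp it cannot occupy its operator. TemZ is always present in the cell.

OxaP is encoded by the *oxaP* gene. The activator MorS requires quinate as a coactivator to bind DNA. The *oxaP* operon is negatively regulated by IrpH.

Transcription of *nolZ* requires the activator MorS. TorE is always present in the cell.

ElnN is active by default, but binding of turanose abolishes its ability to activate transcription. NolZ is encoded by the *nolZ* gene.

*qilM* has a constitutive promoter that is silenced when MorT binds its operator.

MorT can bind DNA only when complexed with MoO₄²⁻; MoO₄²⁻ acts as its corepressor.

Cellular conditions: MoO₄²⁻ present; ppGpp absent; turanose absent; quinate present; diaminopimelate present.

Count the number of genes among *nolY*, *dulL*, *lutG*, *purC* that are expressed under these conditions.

3

TorE is produced constitutively and is active.
MoO₄²⁻ is present, so MorT is active.
With repressor MorT bound, *qilM* is not transcribed.
So QilM is not produced.
No repressor is bound and TorE is active, so *nolY* is transcribed.
→ *nolY* is ON.
Diaminopimelate is present, so IrpH is active.
With repressor IrpH bound, *oxaP* is not transcribed.
So OxaP is not produced.
Quinate is present, so MorS is active.
No repressor is bound and MorS is active, so *nolZ* is transcribed.
So NolZ is produced and active.
No repressor is bound and NolZ is active, so *dulL* is transcribed.
→ *dulL* is ON.
Turanose is absent, so ElnN is active.
ppGpp is absent, so KosE is inactive.
No repressor is bound and ElnN is active, so *lutG* is transcribed.
→ *lutG* is ON.
TemZ is produced constitutively and is active.
With repressor TemZ bound, *purC* is not transcribed.
→ *purC* is OFF.
3 of the 4 genes are transcribed.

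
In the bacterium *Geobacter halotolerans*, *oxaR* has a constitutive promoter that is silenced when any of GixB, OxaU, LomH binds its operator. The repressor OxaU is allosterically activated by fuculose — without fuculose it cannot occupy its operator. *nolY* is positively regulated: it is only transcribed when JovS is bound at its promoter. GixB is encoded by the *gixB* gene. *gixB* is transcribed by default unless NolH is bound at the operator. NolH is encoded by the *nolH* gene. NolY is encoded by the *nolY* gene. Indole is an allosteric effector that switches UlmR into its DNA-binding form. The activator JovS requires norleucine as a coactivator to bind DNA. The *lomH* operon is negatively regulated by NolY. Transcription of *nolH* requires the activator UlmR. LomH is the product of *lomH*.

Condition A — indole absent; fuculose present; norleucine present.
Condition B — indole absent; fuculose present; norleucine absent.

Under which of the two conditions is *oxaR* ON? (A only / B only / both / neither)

neither

Condition A:
Indole is absent, so UlmR is inactive.
Required activator UlmR is absent, so *nolH* is not transcribed.
So NolH is not produced.
With no repressor bound, *gixB* is transcribed.
So GixB is produced and active.
Fuculose is present, so OxaU is active.
Norleucine is present, so JovS is active.
No repressor is bound and JovS is active, so *nolY* is transcribed.
So NolY is produced and active.
With repressor NolY bound, *lomH* is not transcribed.
So LomH is not produced.
With repressor GixB bound, *oxaR* is not transcribed.
→ *oxaR* is OFF in A.
Condition B:
Indole is absent, so UlmR is inactive.
Required activator UlmR is absent, so *nolH* is not transcribed.
So NolH is not produced.
With no repressor bound, *gixB* is transcribed.
So GixB is produced and active.
Fuculose is present, so OxaU is active.
Norleucine is absent, so JovS is inactive.
Required activator JovS is absent, so *nolY* is not transcribed.
So NolY is not produced.
With no repressor bound, *lomH* is transcribed.
So LomH is produced and active.
With repressor GixB bound, *oxaR* is not transcribed.
→ *oxaR* is OFF in B.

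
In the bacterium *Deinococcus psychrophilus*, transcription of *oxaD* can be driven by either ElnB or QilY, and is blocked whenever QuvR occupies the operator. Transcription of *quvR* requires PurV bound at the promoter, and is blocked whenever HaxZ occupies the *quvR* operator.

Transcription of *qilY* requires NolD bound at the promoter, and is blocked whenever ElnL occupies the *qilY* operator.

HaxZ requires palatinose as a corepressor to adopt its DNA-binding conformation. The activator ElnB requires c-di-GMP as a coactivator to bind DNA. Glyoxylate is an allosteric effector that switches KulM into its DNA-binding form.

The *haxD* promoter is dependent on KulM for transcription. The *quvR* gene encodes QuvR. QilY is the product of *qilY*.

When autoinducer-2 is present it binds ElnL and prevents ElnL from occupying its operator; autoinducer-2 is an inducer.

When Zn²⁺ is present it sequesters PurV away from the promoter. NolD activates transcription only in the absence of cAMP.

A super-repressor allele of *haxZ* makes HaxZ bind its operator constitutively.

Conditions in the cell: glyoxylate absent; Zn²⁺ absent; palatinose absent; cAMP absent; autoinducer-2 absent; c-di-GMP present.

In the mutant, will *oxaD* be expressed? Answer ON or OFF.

Zn²⁺ is absent, so PurV is active.
HaxZ is constitutively active in this strain.
With repressor HaxZ bound, *quvR* is not transcribed.
So QuvR is not produced.
c-di-GMP is present, so ElnB is active.
cAMP is absent, so NolD is active.
Autoinducer-2 is absent, so ElnL is active.
With repressor ElnL bound, *qilY* is not transcribed.
So QilY is not produced.
Activator ElnB is present, so *oxaD* is transcribed.

ON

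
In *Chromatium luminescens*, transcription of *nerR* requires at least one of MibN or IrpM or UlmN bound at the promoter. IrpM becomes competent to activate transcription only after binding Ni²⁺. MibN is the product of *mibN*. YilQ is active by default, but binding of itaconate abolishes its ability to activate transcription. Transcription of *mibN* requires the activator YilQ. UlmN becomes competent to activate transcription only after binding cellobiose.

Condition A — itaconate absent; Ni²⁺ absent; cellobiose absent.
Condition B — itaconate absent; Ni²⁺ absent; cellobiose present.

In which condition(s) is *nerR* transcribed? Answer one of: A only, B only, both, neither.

Condition A:
Itaconate is absent, so YilQ is active.
No repressor is bound and YilQ is active, so *mibN* is transcribed.
So MibN is produced and active.
Ni²⁺ is absent, so IrpM is inactive.
Cellobiose is absent, so UlmN is inactive.
Activator MibN is present, so *nerR* is transcribed.
→ *nerR* is ON in A.
Condition B:
Itaconate is absent, so YilQ is active.
No repressor is bound and YilQ is active, so *mibN* is transcribed.
So MibN is produced and active.
Ni²⁺ is absent, so IrpM is inactive.
Cellobiose is present, so UlmN is active.
Activator MibN is present, so *nerR* is transcribed.
→ *nerR* is ON in B.

both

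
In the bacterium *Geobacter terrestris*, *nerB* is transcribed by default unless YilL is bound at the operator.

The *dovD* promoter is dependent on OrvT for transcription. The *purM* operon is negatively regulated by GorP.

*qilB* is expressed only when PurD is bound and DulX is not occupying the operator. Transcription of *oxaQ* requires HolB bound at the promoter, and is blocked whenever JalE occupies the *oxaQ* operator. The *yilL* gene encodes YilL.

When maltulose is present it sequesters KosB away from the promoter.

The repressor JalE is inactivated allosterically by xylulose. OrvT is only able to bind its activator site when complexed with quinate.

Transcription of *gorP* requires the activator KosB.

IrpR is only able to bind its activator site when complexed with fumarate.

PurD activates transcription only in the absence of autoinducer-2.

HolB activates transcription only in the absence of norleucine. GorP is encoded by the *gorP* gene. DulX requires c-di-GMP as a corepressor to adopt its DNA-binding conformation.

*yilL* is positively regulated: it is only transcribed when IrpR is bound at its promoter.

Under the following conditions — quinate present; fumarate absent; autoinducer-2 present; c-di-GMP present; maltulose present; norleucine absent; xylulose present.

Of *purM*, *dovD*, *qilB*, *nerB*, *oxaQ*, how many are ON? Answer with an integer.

4

Maltulose is present, so KosB is inactive.
Required activator KosB is absent, so *gorP* is not transcribed.
So GorP is not produced.
With no repressor bound, *purM* is transcribed.
→ *purM* is ON.
Quinate is present, so OrvT is active.
No repressor is bound and OrvT is active, so *dovD* is transcribed.
→ *dovD* is ON.
Autoinducer-2 is present, so PurD is inactive.
c-di-GMP is present, so DulX is active.
With repressor DulX bound, *qilB* is not transcribed.
→ *qilB* is OFF.
Fumarate is absent, so IrpR is inactive.
Required activator IrpR is absent, so *yilL* is not transcribed.
So YilL is not produced.
With no repressor bound, *nerB* is transcribed.
→ *nerB* is ON.
Norleucine is absent, so HolB is active.
Xylulose is present, so JalE is inactive.
No repressor is bound and HolB is active, so *oxaQ* is transcribed.
→ *oxaQ* is ON.
4 of the 5 genes are transcribed.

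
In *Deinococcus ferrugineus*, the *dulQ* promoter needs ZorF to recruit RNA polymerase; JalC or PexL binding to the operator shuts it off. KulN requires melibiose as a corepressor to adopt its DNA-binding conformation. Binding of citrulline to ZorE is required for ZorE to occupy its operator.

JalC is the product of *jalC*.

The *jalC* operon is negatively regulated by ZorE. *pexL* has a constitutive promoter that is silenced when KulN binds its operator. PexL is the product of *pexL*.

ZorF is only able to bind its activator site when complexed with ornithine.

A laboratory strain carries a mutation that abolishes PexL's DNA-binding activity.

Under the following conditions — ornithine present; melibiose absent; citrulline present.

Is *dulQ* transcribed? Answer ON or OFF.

Citrulline is present, so ZorE is active.
With repressor ZorE bound, *jalC* is not transcribed.
So JalC is not produced.
PexL is non-functional in this strain, so it has no effect.
Ornithine is present, so ZorF is active.
No repressor is bound and ZorF is active, so *dulQ* is transcribed.

ON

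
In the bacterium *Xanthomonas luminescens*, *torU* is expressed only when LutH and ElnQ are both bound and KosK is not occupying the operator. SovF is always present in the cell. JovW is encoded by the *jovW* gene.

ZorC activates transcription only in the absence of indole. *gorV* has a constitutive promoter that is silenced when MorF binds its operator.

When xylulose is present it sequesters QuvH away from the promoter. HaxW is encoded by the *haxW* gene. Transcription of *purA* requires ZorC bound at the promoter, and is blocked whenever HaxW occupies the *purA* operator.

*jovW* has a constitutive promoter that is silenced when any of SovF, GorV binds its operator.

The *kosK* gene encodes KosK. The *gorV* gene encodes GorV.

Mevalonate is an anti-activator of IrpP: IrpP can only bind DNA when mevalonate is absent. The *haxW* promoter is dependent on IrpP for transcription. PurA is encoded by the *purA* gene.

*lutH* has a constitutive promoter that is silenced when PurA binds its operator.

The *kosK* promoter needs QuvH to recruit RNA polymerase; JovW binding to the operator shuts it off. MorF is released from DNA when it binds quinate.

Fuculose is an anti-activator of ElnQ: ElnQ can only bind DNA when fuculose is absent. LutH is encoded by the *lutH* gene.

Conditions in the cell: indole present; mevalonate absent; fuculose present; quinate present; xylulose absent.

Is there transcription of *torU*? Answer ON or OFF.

OFF

Mevalonate is absent, so IrpP is active.
No repressor is bound and IrpP is active, so *haxW* is transcribed.
So HaxW is produced and active.
Indole is present, so ZorC is inactive.
With repressor HaxW bound, *purA* is not transcribed.
So PurA is not produced.
With no repressor bound, *lutH* is transcribed.
So LutH is produced and active.
Xylulose is absent, so QuvH is active.
SovF is produced constitutively and is active.
Quinate is present, so MorF is inactive.
With no repressor bound, *gorV* is transcribed.
So GorV is produced and active.
With repressor SovF bound, *jovW* is not transcribed.
So JovW is not produced.
No repressor is bound and QuvH is active, so *kosK* is transcribed.
So KosK is produced and active.
Fuculose is present, so ElnQ is inactive.
With repressor KosK bound, *torU* is not transcribed.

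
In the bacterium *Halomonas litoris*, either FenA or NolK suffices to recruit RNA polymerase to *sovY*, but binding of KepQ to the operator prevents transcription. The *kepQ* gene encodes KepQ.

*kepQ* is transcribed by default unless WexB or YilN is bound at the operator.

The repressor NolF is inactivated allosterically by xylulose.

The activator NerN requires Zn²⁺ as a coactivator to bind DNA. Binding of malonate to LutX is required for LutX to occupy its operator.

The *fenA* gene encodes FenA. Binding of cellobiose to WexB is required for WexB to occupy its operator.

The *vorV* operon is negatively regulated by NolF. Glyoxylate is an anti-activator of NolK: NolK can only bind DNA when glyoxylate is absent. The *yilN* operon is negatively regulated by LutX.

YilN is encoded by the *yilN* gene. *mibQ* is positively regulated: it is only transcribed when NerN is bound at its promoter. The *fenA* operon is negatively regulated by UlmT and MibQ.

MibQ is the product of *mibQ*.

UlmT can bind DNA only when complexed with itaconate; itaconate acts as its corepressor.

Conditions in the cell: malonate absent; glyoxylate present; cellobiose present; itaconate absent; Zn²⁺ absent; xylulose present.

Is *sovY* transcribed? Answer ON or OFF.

ON

Itaconate is absent, so UlmT is inactive.
Zn²⁺ is absent, so NerN is inactive.
Required activator NerN is absent, so *mibQ* is not transcribed.
So MibQ is not produced.
With no repressor bound, *fenA* is transcribed.
So FenA is produced and active.
Cellobiose is present, so WexB is active.
Malonate is absent, so LutX is inactive.
With no repressor bound, *yilN* is transcribed.
So YilN is produced and active.
With repressor WexB bound, *kepQ* is not transcribed.
So KepQ is not produced.
Glyoxylate is present, so NolK is inactive.
Activator FenA is present, so *sovY* is transcribed.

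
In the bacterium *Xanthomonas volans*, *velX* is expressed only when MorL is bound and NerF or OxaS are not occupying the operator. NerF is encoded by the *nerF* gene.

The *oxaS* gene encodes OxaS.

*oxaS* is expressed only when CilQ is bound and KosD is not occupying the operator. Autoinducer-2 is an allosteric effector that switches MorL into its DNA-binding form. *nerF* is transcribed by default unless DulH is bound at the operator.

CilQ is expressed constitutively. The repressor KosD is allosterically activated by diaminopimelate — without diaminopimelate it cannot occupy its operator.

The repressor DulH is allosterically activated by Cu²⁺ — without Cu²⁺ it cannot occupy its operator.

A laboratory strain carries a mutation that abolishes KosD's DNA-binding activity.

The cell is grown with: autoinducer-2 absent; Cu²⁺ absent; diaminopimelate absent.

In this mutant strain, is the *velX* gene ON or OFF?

OFF

Cu²⁺ is absent, so DulH is inactive.
With no repressor bound, *nerF* is transcribed.
So NerF is produced and active.
KosD is non-functional in this strain, so it has no effect.
CilQ is produced constitutively and is active.
No repressor is bound and CilQ is active, so *oxaS* is transcribed.
So OxaS is produced and active.
Autoinducer-2 is absent, so MorL is inactive.
With repressor NerF bound, *velX* is not transcribed.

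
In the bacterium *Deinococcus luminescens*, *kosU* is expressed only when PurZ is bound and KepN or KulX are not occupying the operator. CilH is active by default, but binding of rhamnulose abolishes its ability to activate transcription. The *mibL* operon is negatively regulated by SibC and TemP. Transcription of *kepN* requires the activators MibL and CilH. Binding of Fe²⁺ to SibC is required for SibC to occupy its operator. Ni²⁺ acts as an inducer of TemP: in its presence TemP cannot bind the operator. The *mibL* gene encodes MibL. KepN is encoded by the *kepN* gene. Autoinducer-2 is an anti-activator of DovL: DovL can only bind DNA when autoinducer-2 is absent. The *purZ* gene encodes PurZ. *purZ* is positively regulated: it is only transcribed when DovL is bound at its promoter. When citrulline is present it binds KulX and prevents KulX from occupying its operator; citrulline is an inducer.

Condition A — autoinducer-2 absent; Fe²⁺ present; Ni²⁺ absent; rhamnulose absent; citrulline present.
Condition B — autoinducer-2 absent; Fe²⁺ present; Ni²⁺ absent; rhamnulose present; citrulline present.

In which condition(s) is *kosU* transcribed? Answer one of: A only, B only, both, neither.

both

Condition A:
Autoinducer-2 is absent, so DovL is active.
No repressor is bound and DovL is active, so *purZ* is transcribed.
So PurZ is produced and active.
Fe²⁺ is present, so SibC is active.
Ni²⁺ is absent, so TemP is active.
With repressor SibC bound, *mibL* is not transcribed.
So MibL is not produced.
Rhamnulose is absent, so CilH is active.
Required activator MibL is absent, so *kepN* is not transcribed.
So KepN is not produced.
Citrulline is present, so KulX is inactive.
No repressor is bound and PurZ is active, so *kosU* is transcribed.
→ *kosU* is ON in A.
Condition B:
Autoinducer-2 is absent, so DovL is active.
No repressor is bound and DovL is active, so *purZ* is transcribed.
So PurZ is produced and active.
Fe²⁺ is present, so SibC is active.
Ni²⁺ is absent, so TemP is active.
With repressor SibC bound, *mibL* is not transcribed.
So MibL is not produced.
Rhamnulose is present, so CilH is inactive.
Required activator MibL is absent, so *kepN* is not transcribed.
So KepN is not produced.
Citrulline is present, so KulX is inactive.
No repressor is bound and PurZ is active, so *kosU* is transcribed.
→ *kosU* is ON in B.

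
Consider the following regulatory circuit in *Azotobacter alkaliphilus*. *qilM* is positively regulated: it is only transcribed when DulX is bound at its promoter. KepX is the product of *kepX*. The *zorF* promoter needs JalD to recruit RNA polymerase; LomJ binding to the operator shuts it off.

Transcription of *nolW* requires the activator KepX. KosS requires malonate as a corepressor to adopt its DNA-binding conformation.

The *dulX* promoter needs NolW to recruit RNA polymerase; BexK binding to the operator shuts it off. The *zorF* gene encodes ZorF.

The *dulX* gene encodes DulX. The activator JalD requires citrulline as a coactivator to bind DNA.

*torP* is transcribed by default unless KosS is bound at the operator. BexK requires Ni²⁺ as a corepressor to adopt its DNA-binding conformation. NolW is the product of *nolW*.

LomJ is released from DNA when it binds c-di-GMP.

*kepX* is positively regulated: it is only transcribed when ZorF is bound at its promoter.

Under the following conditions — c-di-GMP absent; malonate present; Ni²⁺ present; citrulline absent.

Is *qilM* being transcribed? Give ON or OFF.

Citrulline is absent, so JalD is inactive.
c-di-GMP is absent, so LomJ is active.
With repressor LomJ bound, *zorF* is not transcribed.
So ZorF is not produced.
Required activator ZorF is absent, so *kepX* is not transcribed.
So KepX is not produced.
Required activator KepX is absent, so *nolW* is not transcribed.
So NolW is not produced.
Ni²⁺ is present, so BexK is active.
With repressor BexK bound, *dulX* is not transcribed.
So DulX is not produced.
Required activator DulX is absent, so *qilM* is not transcribed.

OFF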